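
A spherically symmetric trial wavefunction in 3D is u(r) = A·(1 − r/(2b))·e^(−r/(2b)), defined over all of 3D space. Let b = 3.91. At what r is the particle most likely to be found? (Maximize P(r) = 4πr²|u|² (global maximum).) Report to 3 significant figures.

r ≈ 20.5

The maximum of P(r) = 4πr²|u|² occurs where its derivative vanishes.
This gives r = b·(√(5) + 3).
With b = 3.91, the most probable radial distance is 20.47.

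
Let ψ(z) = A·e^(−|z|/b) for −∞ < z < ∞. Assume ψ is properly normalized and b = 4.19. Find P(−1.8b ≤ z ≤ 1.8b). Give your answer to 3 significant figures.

P ≈ 0.973

P = ∫_{−1.8b}^{1.8b} |ψ(z)|² dz.
With A² fixed by ∫|ψ|² = 1, i.e. A² = (b)^(−1), substitute and integrate.
Both integrals are even about z = 0, so only the z ≥ 0 halves are needed (the factors of 2 cancel). Substituting u = z/b, A² and the length scale cancel in the ratio: P = ∫_{0}^{1.8} e^(-2·u) du / ∫_{0}^{∞} e^(-2·u) du.
An antiderivative of e^(-2·u) is -e^(-2·u)/2; evaluating from 0 to 1.8 gives 1/2 - e^(-18/5)/2, while the full integral is 1/2.
The result is P = 0.9727.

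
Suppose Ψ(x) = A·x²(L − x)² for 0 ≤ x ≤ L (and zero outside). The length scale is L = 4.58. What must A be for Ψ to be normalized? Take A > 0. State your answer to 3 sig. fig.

The normalization condition is ∫|Ψ|² dx = 1 from 0 to L.
Expanding the polynomial and integrating term by term, ∫|Ψ|² dx = A²·(L^9/630).
Setting this equal to 1 gives A² = 1/(L^9/630).
Substituting L = 4.58 gives A² = 0.0007105, so A = 0.02665.

A ≈ 0.0267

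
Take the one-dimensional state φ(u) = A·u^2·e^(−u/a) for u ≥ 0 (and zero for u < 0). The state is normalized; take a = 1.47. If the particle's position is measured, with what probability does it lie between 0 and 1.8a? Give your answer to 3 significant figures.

The probability is P = ∫ |φ|² du over [0, 1.8a].
The normalization integral ∫|φ|²du over the whole domain equals 3·a^5/4·A², and A² cancels in the ratio.
Substituting t = u/a, A² and the length scale cancel in the ratio: P = ∫_{0}^{1.8} t^4·e^(-2·t) dt / ∫_{0}^{∞} t^4·e^(-2·t) dt.
An antiderivative of t^4·e^(-2·t) is -(t^4/2 + t^3 + 3·t^2/2 + 3·t/2 + 3/4)·e^(-2·t); evaluating from 0 to 1.8 gives ≈ 0.22017, while the full integral is 3/4.
This works out to P = 0.2936.

P ≈ 0.294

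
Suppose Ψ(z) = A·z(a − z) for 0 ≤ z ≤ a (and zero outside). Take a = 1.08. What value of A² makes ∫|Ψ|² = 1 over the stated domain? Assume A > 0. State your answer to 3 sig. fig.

The normalization condition is ∫|Ψ|² dz = 1 from 0 to a.
Expanding the polynomial and integrating term by term, ∫|Ψ|² dz = A²·(a^5/30).
So A² = (a^5/30)^(−1).
With a = 1.08: A² = 20.42 and A = 4.519.

A^2 ≈ 20.4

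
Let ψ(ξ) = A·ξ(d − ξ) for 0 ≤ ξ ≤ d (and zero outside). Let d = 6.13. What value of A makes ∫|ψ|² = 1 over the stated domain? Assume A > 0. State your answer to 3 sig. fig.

We need A² ∫|f|² dξ = 1, taking the integral from 0 to d.
Expanding the polynomial and integrating term by term, carrying out the integral gives A² · d^5/30.
Hence A² = 1/[d^5/30].
Substituting d = 6.13 gives A² = 0.003466, so A = 0.05887.

A ≈ 0.0589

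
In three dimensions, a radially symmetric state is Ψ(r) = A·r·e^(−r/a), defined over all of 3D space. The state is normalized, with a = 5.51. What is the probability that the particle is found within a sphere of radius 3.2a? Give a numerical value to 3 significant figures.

P = ∫ |Ψ|² 4πr² dr over r ≤ 3.2a.
Normalization gives A² = 1/(3·π·a^5).
Substituting u = r/a, A², 4π and the length scale all cancel in the ratio: P = ∫_{0}^{3.2} u^4·e^(-2·u) du / ∫_{0}^{∞} u^4·e^(-2·u) du.
Using ∫ u^4·e^(-2·u) du = -(u^4/2 + u^3 + 3·u^2/2 + 3·u/2 + 3/4)·e^(-2·u), the numerator is ≈ 0.57370 and the denominator is 3/4.
Taking the ratio yields P = 0.7649.

P ≈ 0.765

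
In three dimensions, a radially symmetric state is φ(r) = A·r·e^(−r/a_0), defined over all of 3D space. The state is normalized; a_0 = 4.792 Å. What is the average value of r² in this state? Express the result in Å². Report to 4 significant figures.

⟨r^2⟩ ≈ 172.2 Å^2

⟨r²⟩ = ∫ r^2 |φ|² 4πr² dr over the full domain.
Using ∫₀^∞ rⁿ e^(−αr) dr = n!/αⁿ⁺¹, since the A² factors cancel between numerator and denominator, ⟨r²⟩ = 15·a_0^2/2.
Putting a_0 = 4.792 gives 172.22.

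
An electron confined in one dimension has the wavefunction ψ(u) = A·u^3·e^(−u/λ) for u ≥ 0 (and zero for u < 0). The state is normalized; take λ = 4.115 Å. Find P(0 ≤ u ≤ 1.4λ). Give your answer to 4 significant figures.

P ≈ 0.02441

The probability is P = ∫ |ψ|² du over [0, 1.4λ].
The normalization integral ∫|ψ|²du over the whole domain equals 45·λ^7/8·A², and A² cancels in the ratio.
Let t = u/λ; then A² and the length scale cancel, so P = ∫_{0}^{1.4} t^6·e^(-2·t) dt ÷ ∫_{0}^{∞} t^6·e^(-2·t) dt.
With ∫ t^6·e^(-2·t) dt = -(4·t^6 + 12·t^5 + 30·t^4 + 60·t^3 + 90·t^2 + 90·t + 45)·e^(-2·t)/8 + C, the region integral is ≈ 0.137310 and the full one is 45/8.
This works out to P = 0.024411.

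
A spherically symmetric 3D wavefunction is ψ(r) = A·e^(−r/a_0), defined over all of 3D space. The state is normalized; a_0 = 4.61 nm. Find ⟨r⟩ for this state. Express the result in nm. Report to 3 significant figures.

By definition ⟨r⟩ = ∫ r |ψ(r)|² 4πr² dr.
Using ∫₀^∞ rⁿ e^(−αr) dr = n!/αⁿ⁺¹, since the A² factors cancel between numerator and denominator, ⟨r⟩ = 3·a_0/2.
Putting a_0 = 4.61 gives 6.915.

⟨r⟩ ≈ 6.92 nm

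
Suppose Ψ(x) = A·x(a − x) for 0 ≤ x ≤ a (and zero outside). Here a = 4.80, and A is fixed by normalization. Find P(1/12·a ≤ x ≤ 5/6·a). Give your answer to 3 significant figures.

P ≈ 0.959

The probability is P = ∫ |Ψ|² dx over [1/12·a, 5/6·a].
The normalization integral ∫|Ψ|²dx over the whole domain equals a^5/30·A², and A² cancels in the ratio.
In terms of u = x/a (A² and the length scale cancel between numerator and denominator), P = [∫_{1/12}^{5/6} u^2·(1 - u)^2 du] / [∫_{0}^{1} u^2·(1 - u)^2 du].
Using ∫ u^2·(1 - u)^2 du = u^3·(6·u^2 - 15·u + 10)/30, the numerator is ≈ 0.031981 and the denominator is 1/30.
The result is P = 4421/4608.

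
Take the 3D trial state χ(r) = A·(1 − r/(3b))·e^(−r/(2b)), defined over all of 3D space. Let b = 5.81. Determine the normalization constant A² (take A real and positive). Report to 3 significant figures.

Require ∫ |χ|² 4πr² dr = 1 over the whole domain.
In 3D with spherical symmetry the volume element is 4πr² dr.
With ∫₀^∞ r^4 e^(−αr) dr = 4!/α^5, ∫|χ|² 4πr² dr = A²·(8·π·b^3/3).
With b = 5.81: A² = 0.0006086 and A = 0.02467.

A^2 ≈ 0.000609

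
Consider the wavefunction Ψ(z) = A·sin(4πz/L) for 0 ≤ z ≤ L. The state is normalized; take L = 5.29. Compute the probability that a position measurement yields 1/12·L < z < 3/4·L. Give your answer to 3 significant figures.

The probability is P = ∫ |Ψ|² dz over [1/12·L, 3/4·L].
The normalization integral ∫|Ψ|²dz over the whole domain equals L/2·A², and A² cancels in the ratio.
In terms of u = z/L (A² and the length scale cancel between numerator and denominator), P = [∫_{1/12}^{3/4} sin(4·π·u)^2 du] / [∫_{0}^{1} sin(4·π·u)^2 du].
An antiderivative of sin(4·π·u)^2 is u/2 - sin(4·π·u)·cos(4·π·u)/(8·π); evaluating from 1/12 to 3/4 gives √(3)/(32·π) + 1/3, while the full integral is 1/2.
The result is P = √(3)/(16·π) + 2/3.

P ≈ 0.701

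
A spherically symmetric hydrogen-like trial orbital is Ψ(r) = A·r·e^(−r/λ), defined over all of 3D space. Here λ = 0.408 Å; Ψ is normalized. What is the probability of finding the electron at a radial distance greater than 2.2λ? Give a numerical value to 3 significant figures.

With dV = 4πr²dr, the probability is ∫|Ψ|² dV over r > 2.2λ.
A² is fixed by ∫₀^∞ 4πr²|Ψ|² dr = 1, i.e. A² = (3·π·λ^5)^(−1).
Let u = r/λ; then A², 4π and the length scale all cancel, so P = ∫_{2.2}^{∞} u^4·e^(-2·u) du ÷ ∫_{0}^{∞} u^4·e^(-2·u) du.
Using ∫ u^4·e^(-2·u) du = -(u^4/2 + u^3 + 3·u^2/2 + 3·u/2 + 3/4)·e^(-2·u), the numerator is ≈ 0.41339 and the denominator is 3/4.
The region integral divided by the full integral gives P = 0.5512.

P ≈ 0.551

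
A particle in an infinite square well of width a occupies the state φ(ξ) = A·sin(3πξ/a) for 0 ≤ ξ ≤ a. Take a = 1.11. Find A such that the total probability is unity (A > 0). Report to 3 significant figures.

A ≈ 1.34

Require ∫ |φ|² dξ = 1 over the whole domain.
With ∫₀^a sin²(nπξ/a) dξ = a/2, ∫|φ|² dξ = A²·(a/2).
Setting this equal to 1 gives A² = 1/(a/2).
Substituting a = 1.11 gives A² = 1.802, so A = 1.342.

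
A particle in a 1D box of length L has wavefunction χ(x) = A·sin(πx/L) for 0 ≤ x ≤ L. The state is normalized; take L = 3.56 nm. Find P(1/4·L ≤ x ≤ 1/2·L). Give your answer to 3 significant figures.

P ≈ 0.409

P = ∫_{1/4·L}^{1/2·L} |χ(x)|² dx.
With A² fixed by ∫|χ|² = 1, i.e. A² = (L/2)^(−1), substitute and integrate.
Let u = x/L; then A² and the length scale cancel, so P = ∫_{1/4}^{1/2} sin(π·u)^2 du ÷ ∫_{0}^{1} sin(π·u)^2 du.
An antiderivative of sin(π·u)^2 is u/2 - sin(2·π·u)/(4·π); evaluating from 1/4 to 1/2 gives 1/(4·π) + 1/8, while the full integral is 1/2.
This works out to P = (2 + π)/(4·π).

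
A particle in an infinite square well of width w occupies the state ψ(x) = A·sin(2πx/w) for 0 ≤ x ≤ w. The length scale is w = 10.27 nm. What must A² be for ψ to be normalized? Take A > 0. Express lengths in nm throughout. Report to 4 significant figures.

We need A² ∫|f|² dx = 1, taking the integral from 0 to w.
With ∫₀^w sin²(nπx/w) dx = w/2, with ψ = A·sin(2πx/w), the integral evaluates to A²·[w/2].
Hence A² = 1/[w/2].
Plugging in w = 10.27 yields A = 0.44130.

A^2 ≈ 0.1947 nm^(-1)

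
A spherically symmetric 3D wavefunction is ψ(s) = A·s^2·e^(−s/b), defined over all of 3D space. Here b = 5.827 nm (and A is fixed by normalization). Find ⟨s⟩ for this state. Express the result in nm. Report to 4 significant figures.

⟨s⟩ ≈ 20.39 nm

⟨s⟩ = ∫ s |ψ|² 4πs² ds over the full domain.
Recall ∫₀^∞ s^m e^(−s/β) ds = m!·β^(m+1), since the A² factors cancel between numerator and denominator, ⟨s⟩ = 7·b/2.
Putting b = 5.827 gives 20.395.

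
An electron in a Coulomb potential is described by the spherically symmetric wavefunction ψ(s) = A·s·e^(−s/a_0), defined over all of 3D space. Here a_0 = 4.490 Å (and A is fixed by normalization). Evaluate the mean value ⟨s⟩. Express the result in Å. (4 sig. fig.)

⟨s⟩ = ∫ s |ψ|² 4πs² ds over the full domain.
Recall ∫₀^∞ s^m e^(−s/β) ds = m!·β^(m+1), since the A² factors cancel between numerator and denominator, ⟨s⟩ = 5·a_0/2.
With a_0 = 4.490, ⟨s⟩ = 11.225.

⟨s⟩ ≈ 11.23 Å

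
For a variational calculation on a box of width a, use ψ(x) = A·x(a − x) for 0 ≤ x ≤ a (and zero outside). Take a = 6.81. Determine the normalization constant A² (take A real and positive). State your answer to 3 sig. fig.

A^2 ≈ 0.00205

The normalization condition is ∫|ψ|² dx = 1 from 0 to a.
With ψ = A·x(a − x), the integral evaluates to A²·[a^5/30].
Hence A² = 1/[a^5/30].
With a = 6.81: A² = 0.002048 and A = 0.04526.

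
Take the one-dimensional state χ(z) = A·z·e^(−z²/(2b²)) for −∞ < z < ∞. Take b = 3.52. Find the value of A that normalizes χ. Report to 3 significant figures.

We need A² ∫|f|² dz = 1, taking the integral from −∞ to ∞.
Using the Gaussian integral ∫_{−∞}^{∞} e^(−αz²) dz = √(π/α), carrying out the integral gives A² · √(π)·b^3/2.
Hence A² = 1/[√(π)·b^3/2].
Plugging in b = 3.52 yields A = 0.1608.

A ≈ 0.161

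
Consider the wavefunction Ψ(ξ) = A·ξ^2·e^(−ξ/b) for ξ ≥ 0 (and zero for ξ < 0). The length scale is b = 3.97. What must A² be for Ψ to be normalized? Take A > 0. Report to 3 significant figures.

Normalization requires ∫|Ψ|² dξ = 1, integrated from 0 to ∞.
Recall ∫₀^∞ ξ^m e^(−ξ/β) dξ = m!·β^(m+1), the integral (without the A² prefactor) comes out to 3·b^5/4.
Hence A² = 1/[3·b^5/4].
Substituting b = 3.97 gives A² = 0.001352, so A = 0.03677.

A^2 ≈ 0.00135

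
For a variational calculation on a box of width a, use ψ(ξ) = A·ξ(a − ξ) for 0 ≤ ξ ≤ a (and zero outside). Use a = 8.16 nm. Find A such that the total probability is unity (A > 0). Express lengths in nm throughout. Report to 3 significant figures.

Normalization requires ∫|ψ|² dξ = 1, integrated from 0 to a.
Carrying out the integral gives A² · a^5/30.
Setting this equal to 1 gives A² = 1/(a^5/30).
Plugging in a = 8.16 yields A = 0.02880.

A ≈ 0.0288 nm^(-5/2)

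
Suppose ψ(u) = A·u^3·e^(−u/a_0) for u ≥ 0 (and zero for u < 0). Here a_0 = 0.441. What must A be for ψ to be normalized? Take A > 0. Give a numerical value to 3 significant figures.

We need A² ∫|f|² du = 1, taking the integral from 0 to ∞.
Using ∫₀^∞ uⁿ e^(−αu) du = n!/αⁿ⁺¹, ∫|ψ|² du = A²·(45·a_0^7/8).
So A² = (45·a_0^7/8)^(−1).
Plugging in a_0 = 0.441 yields A = 7.403.

A ≈ 7.40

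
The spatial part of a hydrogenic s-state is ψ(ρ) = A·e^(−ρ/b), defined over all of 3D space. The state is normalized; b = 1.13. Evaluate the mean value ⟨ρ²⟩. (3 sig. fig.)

⟨ρ^2⟩ ≈ 3.83

⟨ρ²⟩ = ∫ ρ^2 |ψ|² 4πρ² dρ over the full domain.
With ∫₀^∞ ρ^4 e^(−αρ) dρ = 4!/α^5, evaluating both integrals, ⟨ρ²⟩ = 3·b^2.
With b = 1.13, ⟨ρ^2⟩ = 3.831.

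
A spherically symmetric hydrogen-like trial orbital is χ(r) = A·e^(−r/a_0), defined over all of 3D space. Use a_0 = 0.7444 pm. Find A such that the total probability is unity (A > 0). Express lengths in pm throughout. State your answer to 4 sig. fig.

The normalization condition is ∫|χ|² 4πr² dr = 1 from 0 to ∞.
(Spherical symmetry: dV = 4πr² dr.)
Recall ∫₀^∞ r^m e^(−r/β) dr = m!·β^(m+1), with χ = A·e^(−r/a_0), the integral evaluates to A²·[π·a_0^3].
Hence A² = 1/[π·a_0^3].
With a_0 = 0.7444: A² = 0.77167 and A = 0.87845.

A ≈ 0.8784 pm^(-3/2)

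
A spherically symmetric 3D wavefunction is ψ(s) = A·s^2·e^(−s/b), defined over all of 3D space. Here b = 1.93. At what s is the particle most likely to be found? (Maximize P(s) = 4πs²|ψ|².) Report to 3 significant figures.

The maximum of P(s) = 4πs²|ψ|² occurs where its derivative vanishes.
This gives s = 3·b.
With b = 1.93, the most probable radial distance is 5.790.

s ≈ 5.79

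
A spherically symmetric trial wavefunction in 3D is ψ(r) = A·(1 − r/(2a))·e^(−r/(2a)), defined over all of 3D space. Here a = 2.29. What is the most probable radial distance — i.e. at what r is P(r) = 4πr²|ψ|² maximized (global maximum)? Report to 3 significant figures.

Differentiate P(r) = 4πr²|ψ|² with respect to r and set to zero.
This gives r = a·(√(5) + 3).
With a = 2.29, the most probable radial distance is 11.99.

r ≈ 12.0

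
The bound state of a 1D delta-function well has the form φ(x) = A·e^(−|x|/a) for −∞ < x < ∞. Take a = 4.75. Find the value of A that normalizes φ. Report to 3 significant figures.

The normalization condition is ∫|φ|² dx = 1 from −∞ to ∞.
With φ = A·e^(−|x|/a), the integral evaluates to A²·[a].
Hence A² = 1/[a].
Plugging in a = 4.75 yields A = 0.4588.

A ≈ 0.459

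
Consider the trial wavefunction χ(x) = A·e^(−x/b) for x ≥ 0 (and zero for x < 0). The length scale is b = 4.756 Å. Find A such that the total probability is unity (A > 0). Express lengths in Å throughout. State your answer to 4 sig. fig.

The normalization condition is ∫|χ|² dx = 1 from 0 to ∞.
With ∫₀^∞ x^0 e^(−αx) dx = 0!/α^1, with χ = A·e^(−x/b), the integral evaluates to A²·[b/2].
Hence A² = 1/[b/2].
Substituting b = 4.756 gives A² = 0.42052, so A = 0.64848.

A ≈ 0.6485 Å^(-1/2)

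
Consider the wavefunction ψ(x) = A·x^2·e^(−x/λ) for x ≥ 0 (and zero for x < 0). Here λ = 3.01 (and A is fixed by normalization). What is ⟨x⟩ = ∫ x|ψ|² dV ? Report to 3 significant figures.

⟨x⟩ ≈ 7.53

The expectation value is the |ψ|²-weighted average of x: ∫ x|ψ|² dx.
Evaluating both integrals, ⟨x⟩ = 5·λ/2.
With λ = 3.01, ⟨x⟩ = 7.525.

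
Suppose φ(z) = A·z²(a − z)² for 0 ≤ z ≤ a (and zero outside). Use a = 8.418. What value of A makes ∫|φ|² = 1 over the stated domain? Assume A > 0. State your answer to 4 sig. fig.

A ≈ 0.001723

We need A² ∫|f|² dz = 1, taking the integral from 0 to a.
Carrying out the integral gives A² · a^9/630.
Setting this equal to 1 gives A² = 1/(a^9/630).
Plugging in a = 8.418 yields A = 0.0017228.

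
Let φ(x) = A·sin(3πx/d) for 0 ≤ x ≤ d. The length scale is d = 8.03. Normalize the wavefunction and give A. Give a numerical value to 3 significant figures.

The normalization condition is ∫|φ|² dx = 1 from 0 to d.
With φ = A·sin(3πx/d), the integral evaluates to A²·[d/2].
So A² = (d/2)^(−1).
Plugging in d = 8.03 yields A = 0.4991.

A ≈ 0.499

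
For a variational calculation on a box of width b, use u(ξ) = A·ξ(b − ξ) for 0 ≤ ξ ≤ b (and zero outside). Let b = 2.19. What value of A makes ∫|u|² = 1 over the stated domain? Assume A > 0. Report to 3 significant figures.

A ≈ 0.772

Normalization requires ∫|u|² dξ = 1, integrated from 0 to b.
With u = A·ξ(b − ξ), the integral evaluates to A²·[b^5/30].
Hence A² = 1/[b^5/30].
Plugging in b = 2.19 yields A = 0.7717.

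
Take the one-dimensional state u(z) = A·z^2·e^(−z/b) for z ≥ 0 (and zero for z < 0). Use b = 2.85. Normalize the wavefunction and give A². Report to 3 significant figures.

We need A² ∫|f|² dz = 1, taking the integral from 0 to ∞.
Carrying out the integral gives A² · 3·b^5/4.
Setting this equal to 1 gives A² = 1/(3·b^5/4).
Plugging in b = 2.85 yields A = 0.08421.

A^2 ≈ 0.00709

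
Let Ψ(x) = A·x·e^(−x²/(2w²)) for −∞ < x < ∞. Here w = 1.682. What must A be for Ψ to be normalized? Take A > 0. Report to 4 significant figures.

A ≈ 0.4870

Normalization requires ∫|Ψ|² dx = 1, integrated from −∞ to ∞.
With Ψ = A·x·e^(−x²/(2w²)), the integral evaluates to A²·[√(π)·w^3/2].
Plugging in w = 1.682 yields A = 0.48695.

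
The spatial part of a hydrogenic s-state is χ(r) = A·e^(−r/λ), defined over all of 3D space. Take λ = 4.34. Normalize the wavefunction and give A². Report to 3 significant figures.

Normalization requires ∫|χ|² 4πr² dr = 1, integrated from 0 to ∞.
With ∫₀^∞ r^2 e^(−αr) dr = 2!/α^3, the integral (without the A² prefactor) comes out to π·λ^3.
Substituting λ = 4.34 gives A² = 0.003894, so A = 0.06240.

A^2 ≈ 0.00389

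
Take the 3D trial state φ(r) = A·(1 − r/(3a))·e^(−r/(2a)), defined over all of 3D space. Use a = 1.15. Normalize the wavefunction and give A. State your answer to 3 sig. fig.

A ≈ 0.280

Normalization requires ∫|φ|² 4πr² dr = 1, integrated from 0 to ∞.
(Spherical symmetry: dV = 4πr² dr.)
With ∫₀^∞ r^4 e^(−αr) dr = 4!/α^5, carrying out the integral gives A² · 8·π·a^3/3.
So A² = (8·π·a^3/3)^(−1).
With a = 1.15: A² = 0.07849 and A = 0.2802.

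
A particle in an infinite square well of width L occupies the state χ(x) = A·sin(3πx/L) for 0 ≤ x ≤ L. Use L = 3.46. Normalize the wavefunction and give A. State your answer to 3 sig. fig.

Require ∫ |χ|² dx = 1 over the whole domain.
Carrying out the integral gives A² · L/2.
Hence A² = 1/[L/2].
Substituting L = 3.46 gives A² = 0.5780, so A = 0.7603.

A ≈ 0.760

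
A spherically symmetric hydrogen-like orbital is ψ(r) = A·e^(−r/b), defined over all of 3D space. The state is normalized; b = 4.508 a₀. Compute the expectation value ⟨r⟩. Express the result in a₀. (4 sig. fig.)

⟨r⟩ ≈ 6.762 a₀

The expectation value is the |ψ|²-weighted average of r: ∫ r|ψ|² 4πr² dr.
Using ∫₀^∞ rⁿ e^(−αr) dr = n!/αⁿ⁺¹, since the A² factors cancel between numerator and denominator, ⟨r⟩ = 3·b/2.
Putting b = 4.508 gives 6.7620.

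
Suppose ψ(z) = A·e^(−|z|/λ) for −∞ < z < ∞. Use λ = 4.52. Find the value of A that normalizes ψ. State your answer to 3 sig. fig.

A ≈ 0.470

The normalization condition is ∫|ψ|² dz = 1 from −∞ to ∞.
Using ∫₀^∞ zⁿ e^(−αz) dz = n!/αⁿ⁺¹, the integral (without the A² prefactor) comes out to λ.
So A² = (λ)^(−1).
Substituting λ = 4.52 gives A² = 0.2212, so A = 0.4704.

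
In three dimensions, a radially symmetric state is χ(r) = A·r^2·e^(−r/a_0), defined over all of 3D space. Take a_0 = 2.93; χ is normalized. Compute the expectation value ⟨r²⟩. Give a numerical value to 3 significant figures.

By definition ⟨r²⟩ = ∫ r^2 |χ(r)|² 4πr² dr.
Using ∫₀^∞ rⁿ e^(−αr) dr = n!/αⁿ⁺¹, evaluating both integrals, ⟨r²⟩ = 14·a_0^2.
With a_0 = 2.93, ⟨r^2⟩ = 120.2.

⟨r^2⟩ ≈ 120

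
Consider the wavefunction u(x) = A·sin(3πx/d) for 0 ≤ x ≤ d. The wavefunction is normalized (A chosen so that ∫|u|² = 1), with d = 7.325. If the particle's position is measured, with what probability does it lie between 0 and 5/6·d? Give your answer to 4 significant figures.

P ≈ 0.8333

|u|² is the probability density, so P = ∫_{0}^{5/6·d} |u|² dx.
The normalization integral ∫|u|²dx over the whole domain equals d/2·A², and A² cancels in the ratio.
Substituting t = x/d, A² and the length scale cancel in the ratio: P = ∫_{0}^{5/6} sin(3·π·t)^2 dt / ∫_{0}^{1} sin(3·π·t)^2 dt.
Using ∫ sin(3·π·t)^2 dt = t/2 - sin(6·π·t)/(12·π), the numerator is 5/12 and the denominator is 1/2.
Taking the ratio, P = 5/6.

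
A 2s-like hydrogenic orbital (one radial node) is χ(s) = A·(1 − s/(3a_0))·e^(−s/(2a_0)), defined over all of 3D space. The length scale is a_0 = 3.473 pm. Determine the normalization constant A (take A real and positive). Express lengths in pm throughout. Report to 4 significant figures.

A ≈ 0.05338 pm^(-3/2)

The normalization condition is ∫|χ|² 4πs² ds = 1 from 0 to ∞.
The integral (without the A² prefactor) comes out to 8·π·a_0^3/3.
Plugging in a_0 = 3.473 yields A = 0.053381.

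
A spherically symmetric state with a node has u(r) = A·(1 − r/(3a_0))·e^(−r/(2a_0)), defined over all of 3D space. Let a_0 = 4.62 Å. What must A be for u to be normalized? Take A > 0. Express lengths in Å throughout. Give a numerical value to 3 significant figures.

A ≈ 0.0348 Å^(-3/2)

Require ∫ |u|² 4πr² dr = 1 over the whole domain.
∫|u|² 4πr² dr = A²·(8·π·a_0^3/3).
So A² = (8·π·a_0^3/3)^(−1).
Plugging in a_0 = 4.62 yields A = 0.03479.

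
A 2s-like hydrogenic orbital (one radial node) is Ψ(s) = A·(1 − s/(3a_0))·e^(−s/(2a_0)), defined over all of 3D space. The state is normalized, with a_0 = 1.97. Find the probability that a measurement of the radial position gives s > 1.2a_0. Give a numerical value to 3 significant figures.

P = ∫ |Ψ|² 4πs² ds over s > 1.2a_0.
A² is fixed by ∫₀^∞ 4πs²|Ψ|² ds = 1, i.e. A² = (8·π·a_0^3/3)^(−1).
In terms of u = s/a_0 (A², 4π and the length scale all cancel between numerator and denominator), P = [∫_{1.2}^{∞} u^2·(1 - u/3)^2·e^(-u) du] / [∫_{0}^{∞} u^2·(1 - u/3)^2·e^(-u) du].
With ∫ u^2·(1 - u/3)^2·e^(-u) du = (-u^4 + 2·u^3 - 3·u^2 - 6·u - 6)·e^(-u)/9 + C, the region integral is 3362·e^(-6/5)/1875 and the full one is 2/3.
This evaluates to P = 0.8101.

P ≈ 0.810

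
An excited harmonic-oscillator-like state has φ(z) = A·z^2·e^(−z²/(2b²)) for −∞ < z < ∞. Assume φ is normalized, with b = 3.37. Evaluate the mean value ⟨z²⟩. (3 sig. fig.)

By definition ⟨z²⟩ = ∫ z^2 |φ(z)|² dz.
The ratio of the moment integral to the normalization integral gives ⟨z²⟩ = 5·b^2/2.
Putting b = 3.37 gives 28.39.

⟨z^2⟩ ≈ 28.4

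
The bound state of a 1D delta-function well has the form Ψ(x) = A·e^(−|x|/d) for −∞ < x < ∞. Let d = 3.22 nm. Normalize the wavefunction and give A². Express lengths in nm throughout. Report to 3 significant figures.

A^2 ≈ 0.311 nm^(-1)

Require ∫ |Ψ|² dx = 1 over the whole domain.
∫|Ψ|² dx = A²·(d).
Plugging in d = 3.22 yields A = 0.5573.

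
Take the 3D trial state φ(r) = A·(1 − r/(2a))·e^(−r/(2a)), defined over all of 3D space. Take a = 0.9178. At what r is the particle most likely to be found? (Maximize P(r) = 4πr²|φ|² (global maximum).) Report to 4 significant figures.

Set d/dr [P(r) = 4πr²|φ|²] = 0 and solve for r > 0.
Solving yields r = a·(√(5) + 3).
With a = 0.9178, the most probable radial distance is 4.8057.

r ≈ 4.806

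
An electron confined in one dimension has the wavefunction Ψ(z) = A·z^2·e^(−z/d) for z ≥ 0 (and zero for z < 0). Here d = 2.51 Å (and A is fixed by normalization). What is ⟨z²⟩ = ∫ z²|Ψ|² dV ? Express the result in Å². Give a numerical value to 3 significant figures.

By definition ⟨z²⟩ = ∫ z^2 |Ψ(z)|² dz.
Recall ∫₀^∞ z^m e^(−z/β) dz = m!·β^(m+1), since the A² factors cancel between numerator and denominator, ⟨z²⟩ = 15·d^2/2.
With d = 2.51, ⟨z^2⟩ = 47.25.

⟨z^2⟩ ≈ 47.3 Å^2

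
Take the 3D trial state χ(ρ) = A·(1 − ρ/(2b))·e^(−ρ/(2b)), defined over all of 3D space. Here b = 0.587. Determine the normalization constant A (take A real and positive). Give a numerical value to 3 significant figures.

The normalization condition is ∫|χ|² 4πρ² dρ = 1 from 0 to ∞.
The angular integral contributes 4π, leaving ∫₀^∞ ρ²|χ|² dρ.
Carrying out the integral gives A² · 8·π·b^3.
Substituting b = 0.587 gives A² = 0.1967, so A = 0.4435.

A ≈ 0.444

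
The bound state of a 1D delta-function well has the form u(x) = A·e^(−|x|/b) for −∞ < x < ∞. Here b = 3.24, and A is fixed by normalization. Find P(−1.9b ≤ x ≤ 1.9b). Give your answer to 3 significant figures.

|u|² is the probability density, so P = ∫_{−1.9b}^{1.9b} |u|² dx.
The normalization integral ∫|u|²dx over the whole domain equals b·A², and A² cancels in the ratio.
By symmetry take twice the x ≥ 0 contribution in numerator and denominator; the 2's cancel. Substituting t = x/b, A² and the length scale cancel in the ratio: P = ∫_{0}^{1.9} e^(-2·t) dt / ∫_{0}^{∞} e^(-2·t) dt.
With ∫ e^(-2·t) dt = -e^(-2·t)/2 + C, the region integral is 1/2 - e^(-19/5)/2 and the full one is 1/2.
Evaluating gives P = 0.9776.

P ≈ 0.978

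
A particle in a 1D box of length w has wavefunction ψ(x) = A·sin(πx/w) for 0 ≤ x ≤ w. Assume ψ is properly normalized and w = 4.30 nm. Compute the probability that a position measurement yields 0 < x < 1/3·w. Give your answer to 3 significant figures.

P ≈ 0.196

P = ∫_{0}^{1/3·w} |ψ(x)|² dx.
Since A² = 1/(w/2), this is the region integral divided by the full normalization integral.
In terms of u = x/w (A² and the length scale cancel between numerator and denominator), P = [∫_{0}^{1/3} sin(π·u)^2 du] / [∫_{0}^{1} sin(π·u)^2 du].
An antiderivative of sin(π·u)^2 is u/2 - sin(2·π·u)/(4·π); evaluating from 0 to 1/3 gives -√(3)/(8·π) + 1/6, while the full integral is 1/2.
This works out to P = (-√(3)/4 + π/3)/π.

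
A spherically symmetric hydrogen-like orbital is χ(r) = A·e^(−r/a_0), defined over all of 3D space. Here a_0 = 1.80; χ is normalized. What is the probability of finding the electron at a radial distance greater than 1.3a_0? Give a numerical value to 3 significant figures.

P = ∫ |χ|² 4πr² dr over r > 1.3a_0.
A² is fixed by ∫₀^∞ 4πr²|χ|² dr = 1, i.e. A² = (π·a_0^3)^(−1).
Let u = r/a_0; then A², 4π and the length scale all cancel, so P = ∫_{1.3}^{∞} u^2·e^(-2·u) du ÷ ∫_{0}^{∞} u^2·e^(-2·u) du.
An antiderivative of u^2·e^(-2·u) is -(2·u^2 + 2·u + 1)·e^(-2·u)/4; evaluating from 1.3 to ∞ gives 349·e^(-13/5)/200, while the full integral is 1/4.
Taking the ratio yields P = 0.5184.

P ≈ 0.518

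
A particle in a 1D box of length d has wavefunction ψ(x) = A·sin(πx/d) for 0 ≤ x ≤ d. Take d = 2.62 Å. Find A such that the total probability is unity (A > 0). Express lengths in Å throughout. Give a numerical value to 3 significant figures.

A ≈ 0.874 Å^(-1/2)

The normalization condition is ∫|ψ|² dx = 1 from 0 to d.
Using sin²θ = (1 − cos 2θ)/2, ∫|ψ|² dx = A²·(d/2).
With d = 2.62: A² = 0.7634 and A = 0.8737.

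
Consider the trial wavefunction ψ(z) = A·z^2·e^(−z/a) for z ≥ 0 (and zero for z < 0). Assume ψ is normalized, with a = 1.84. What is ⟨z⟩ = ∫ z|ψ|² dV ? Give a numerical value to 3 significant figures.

⟨z⟩ ≈ 4.60

The expectation value is the |ψ|²-weighted average of z: ∫ z|ψ|² dz.
Evaluating both integrals, ⟨z⟩ = 5·a/2.
Putting a = 1.84 gives 4.600.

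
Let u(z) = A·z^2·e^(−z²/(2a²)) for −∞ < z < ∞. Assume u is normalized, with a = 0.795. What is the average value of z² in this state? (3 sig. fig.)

⟨z²⟩ = ∫ z^2 |u|² dz over the full domain.
With ∫_{−∞}^{∞} z^(2m) e^(−αz²) dz = (2m−1)!!·√π / (2^m α^(m+1/2)), evaluating both integrals, ⟨z²⟩ = 5·a^2/2.
Putting a = 0.795 gives 1.580.

⟨z^2⟩ ≈ 1.58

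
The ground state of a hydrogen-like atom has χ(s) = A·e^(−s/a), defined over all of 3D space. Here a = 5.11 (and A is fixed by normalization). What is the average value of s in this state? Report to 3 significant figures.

⟨s⟩ = ∫ s |χ|² 4πs² ds over the full domain.
Recall ∫₀^∞ s^m e^(−s/β) ds = m!·β^(m+1), evaluating both integrals, ⟨s⟩ = 3·a/2.
Putting a = 5.11 gives 7.665.

⟨s⟩ ≈ 7.67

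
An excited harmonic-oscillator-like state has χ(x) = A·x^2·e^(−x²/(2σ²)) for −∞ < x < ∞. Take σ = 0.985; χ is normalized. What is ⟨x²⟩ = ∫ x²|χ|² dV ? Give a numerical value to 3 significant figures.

The expectation value is the |χ|²-weighted average of x^2: ∫ x^2|χ|² dx.
Evaluating both integrals, ⟨x²⟩ = 5·σ^2/2.
Putting σ = 0.985 gives 2.426.

⟨x^2⟩ ≈ 2.43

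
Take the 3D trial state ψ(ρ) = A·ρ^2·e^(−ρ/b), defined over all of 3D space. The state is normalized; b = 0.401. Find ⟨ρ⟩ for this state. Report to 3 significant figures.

The expectation value is the |ψ|²-weighted average of ρ: ∫ ρ|ψ|² 4πρ² dρ.
With ∫₀^∞ ρ^7 e^(−αρ) dρ = 7!/α^8, evaluating both integrals, ⟨ρ⟩ = 7·b/2.
Putting b = 0.401 gives 1.404.

⟨ρ⟩ ≈ 1.40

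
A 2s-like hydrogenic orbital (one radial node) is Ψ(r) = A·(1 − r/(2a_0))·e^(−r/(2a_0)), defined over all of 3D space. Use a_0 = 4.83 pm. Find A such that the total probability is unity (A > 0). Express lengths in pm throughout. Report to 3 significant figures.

A ≈ 0.0188 pm^(-3/2)

We need A² ∫|f|² 4πr² dr = 1, taking the integral from 0 to ∞.
Recall ∫₀^∞ r^m e^(−r/β) dr = m!·β^(m+1), ∫|Ψ|² 4πr² dr = A²·(8·π·a_0^3).
Substituting a_0 = 4.83 gives A² = 0.0003531, so A = 0.01879.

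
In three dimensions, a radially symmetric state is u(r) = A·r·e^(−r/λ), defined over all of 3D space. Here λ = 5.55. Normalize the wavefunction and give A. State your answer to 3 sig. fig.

We need A² ∫|f|² 4πr² dr = 1, taking the integral from 0 to ∞.
The angular integral contributes 4π, leaving ∫₀^∞ r²|u|² dr.
Recall ∫₀^∞ r^m e^(−r/β) dr = m!·β^(m+1), carrying out the integral gives A² · 3·π·λ^5.
So A² = (3·π·λ^5)^(−1).
Substituting λ = 5.55 gives A² = 0.00002015, so A = 0.004489.

A ≈ 0.00449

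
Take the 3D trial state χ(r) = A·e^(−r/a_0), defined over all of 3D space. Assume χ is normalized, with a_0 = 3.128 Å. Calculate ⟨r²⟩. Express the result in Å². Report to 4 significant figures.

⟨r^2⟩ ≈ 29.35 Å^2

⟨r²⟩ = ∫ r^2 |χ|² 4πr² dr over the full domain.
With ∫₀^∞ r^4 e^(−αr) dr = 4!/α^5, evaluating both integrals, ⟨r²⟩ = 3·a_0^2.
With a_0 = 3.128, ⟨r^2⟩ = 29.353.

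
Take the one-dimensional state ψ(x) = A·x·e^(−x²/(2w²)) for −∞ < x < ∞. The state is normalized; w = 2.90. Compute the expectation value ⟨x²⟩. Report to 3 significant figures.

⟨x^2⟩ ≈ 12.6

⟨x²⟩ = ∫ x^2 |ψ|² dx over the full domain.
Differentiating ∫e^(−αx²) dx = √(π/α) under α to get the higher moments, the ratio of the moment integral to the normalization integral gives ⟨x²⟩ = 3·w^2/2.
With w = 2.90, ⟨x^2⟩ = 12.62.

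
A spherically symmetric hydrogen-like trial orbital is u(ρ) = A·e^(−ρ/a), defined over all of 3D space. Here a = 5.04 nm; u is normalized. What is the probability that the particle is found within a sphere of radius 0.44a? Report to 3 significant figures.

Integrate the radial probability density 4πρ²|u|² over ρ ≤ 0.44a.
Normalization gives A² = 1/(π·a^3).
In terms of t = ρ/a (A², 4π and the length scale all cancel between numerator and denominator), P = [∫_{0}^{0.44} t^2·e^(-2·t) dt] / [∫_{0}^{∞} t^2·e^(-2·t) dt].
Using ∫ t^2·e^(-2·t) dt = -(2·t^2 + 2·t + 1)·e^(-2·t)/4, the numerator is 1/4 - 1417·e^(-22/25)/2500 and the denominator is 1/4.
This evaluates to P = 0.05960.

P ≈ 0.0596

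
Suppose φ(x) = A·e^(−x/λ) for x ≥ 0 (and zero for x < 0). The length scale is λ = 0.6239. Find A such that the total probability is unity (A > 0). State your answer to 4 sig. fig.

Normalization requires ∫|φ|² dx = 1, integrated from 0 to ∞.
Using ∫₀^∞ xⁿ e^(−αx) dx = n!/αⁿ⁺¹, the integral (without the A² prefactor) comes out to λ/2.
Hence A² = 1/[λ/2].
Substituting λ = 0.6239 gives A² = 3.2056, so A = 1.7904.

A ≈ 1.790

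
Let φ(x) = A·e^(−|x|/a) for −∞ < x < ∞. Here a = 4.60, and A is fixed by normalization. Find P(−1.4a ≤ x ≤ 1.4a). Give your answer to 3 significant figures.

P ≈ 0.939

The probability is P = ∫ |φ|² dx over [−1.4a, 1.4a].
With A² fixed by ∫|φ|² = 1, i.e. A² = (a)^(−1), substitute and integrate.
By symmetry take twice the x ≥ 0 contribution in numerator and denominator; the 2's cancel. Substituting u = x/a, A² and the length scale cancel in the ratio: P = ∫_{0}^{1.4} e^(-2·u) du / ∫_{0}^{∞} e^(-2·u) du.
An antiderivative of e^(-2·u) is -e^(-2·u)/2; evaluating from 0 to 1.4 gives 1/2 - e^(-14/5)/2, while the full integral is 1/2.
The result is P = 0.9392.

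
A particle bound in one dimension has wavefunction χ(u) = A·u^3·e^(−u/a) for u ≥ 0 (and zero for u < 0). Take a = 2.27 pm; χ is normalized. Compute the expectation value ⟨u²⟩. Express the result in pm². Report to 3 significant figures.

By definition ⟨u²⟩ = ∫ u^2 |χ(u)|² du.
Since the A² factors cancel between numerator and denominator, ⟨u²⟩ = 14·a^2.
Putting a = 2.27 gives 72.14.

⟨u^2⟩ ≈ 72.1 pm^2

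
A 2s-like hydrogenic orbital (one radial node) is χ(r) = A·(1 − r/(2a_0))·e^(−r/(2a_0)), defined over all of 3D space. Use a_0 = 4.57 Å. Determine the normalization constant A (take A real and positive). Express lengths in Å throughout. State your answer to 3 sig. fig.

Require ∫ |χ|² 4πr² dr = 1 over the whole domain.
Recall ∫₀^∞ r^m e^(−r/β) dr = m!·β^(m+1), carrying out the integral gives A² · 8·π·a_0^3.
So A² = (8·π·a_0^3)^(−1).
Plugging in a_0 = 4.57 yields A = 0.02042.

A ≈ 0.0204 Å^(-3/2)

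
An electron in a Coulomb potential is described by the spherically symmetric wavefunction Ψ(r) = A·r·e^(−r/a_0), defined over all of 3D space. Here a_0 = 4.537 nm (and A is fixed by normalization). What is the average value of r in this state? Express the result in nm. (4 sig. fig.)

By definition ⟨r⟩ = ∫ r |Ψ(r)|² 4πr² dr.
The ratio of the moment integral to the normalization integral gives ⟨r⟩ = 5·a_0/2.
Putting a_0 = 4.537 gives 11.343.

⟨r⟩ ≈ 11.34 nm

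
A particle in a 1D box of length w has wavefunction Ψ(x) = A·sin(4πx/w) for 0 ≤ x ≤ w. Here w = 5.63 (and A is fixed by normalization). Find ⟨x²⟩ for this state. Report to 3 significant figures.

⟨x^2⟩ ≈ 10.5

⟨x²⟩ = ∫ x^2 |Ψ|² dx over the full domain.
With ∫₀^w sin²(nπx/w) dx = w/2, the ratio of the moment integral to the normalization integral gives ⟨x²⟩ = -w^2/(32·π^2) + w^2/3.
Putting w = 5.63 gives 10.47.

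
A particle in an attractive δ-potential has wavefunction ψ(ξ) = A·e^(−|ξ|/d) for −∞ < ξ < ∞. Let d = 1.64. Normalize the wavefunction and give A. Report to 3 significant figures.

A ≈ 0.781

We need A² ∫|f|² dξ = 1, taking the integral from −∞ to ∞.
Using ∫₀^∞ ξⁿ e^(−αξ) dξ = n!/αⁿ⁺¹, ∫|ψ|² dξ = A²·(d).
So A² = (d)^(−1).
With d = 1.64: A² = 0.6098 and A = 0.7809.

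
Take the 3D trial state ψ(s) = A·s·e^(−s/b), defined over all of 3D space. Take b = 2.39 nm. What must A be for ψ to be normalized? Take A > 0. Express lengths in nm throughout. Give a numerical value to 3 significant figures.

The normalization condition is ∫|ψ|² 4πs² ds = 1 from 0 to ∞.
(Spherical symmetry: dV = 4πs² ds.)
Using ∫₀^∞ sⁿ e^(−αs) ds = n!/αⁿ⁺¹, with ψ = A·s·e^(−s/b), the integral evaluates to A²·[3·π·b^5].
Hence A² = 1/[3·π·b^5].
With b = 2.39: A² = 0.001361 and A = 0.03689.

A ≈ 0.0369 nm^(-5/2)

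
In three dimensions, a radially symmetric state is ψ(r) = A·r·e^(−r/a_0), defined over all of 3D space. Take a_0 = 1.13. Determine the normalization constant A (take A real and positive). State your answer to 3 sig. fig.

Require ∫ |ψ|² 4πr² dr = 1 over the whole domain.
In 3D with spherical symmetry the volume element is 4πr² dr.
Recall ∫₀^∞ r^m e^(−r/β) dr = m!·β^(m+1), with ψ = A·r·e^(−r/a_0), the integral evaluates to A²·[3·π·a_0^5].
Setting this equal to 1 gives A² = 1/(3·π·a_0^5).
With a_0 = 1.13: A² = 0.05759 and A = 0.2400.

A ≈ 0.240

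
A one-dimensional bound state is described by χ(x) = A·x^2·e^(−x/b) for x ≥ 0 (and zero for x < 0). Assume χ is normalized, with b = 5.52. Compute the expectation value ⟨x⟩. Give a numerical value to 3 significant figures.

By definition ⟨x⟩ = ∫ x |χ(x)|² dx.
Recall ∫₀^∞ x^m e^(−x/β) dx = m!·β^(m+1), since the A² factors cancel between numerator and denominator, ⟨x⟩ = 5·b/2.
With b = 5.52, ⟨x⟩ = 13.80.

⟨x⟩ ≈ 13.8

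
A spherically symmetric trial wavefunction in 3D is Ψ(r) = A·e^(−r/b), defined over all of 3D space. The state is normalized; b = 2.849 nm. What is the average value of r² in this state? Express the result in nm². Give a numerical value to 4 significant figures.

⟨r^2⟩ ≈ 24.35 nm^2

By definition ⟨r²⟩ = ∫ r^2 |Ψ(r)|² 4πr² dr.
Since the A² factors cancel between numerator and denominator, ⟨r²⟩ = 3·b^2.
With b = 2.849, ⟨r^2⟩ = 24.350.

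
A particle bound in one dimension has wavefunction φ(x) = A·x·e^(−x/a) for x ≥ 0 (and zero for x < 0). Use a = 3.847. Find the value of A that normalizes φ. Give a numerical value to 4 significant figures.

Require ∫ |φ|² dx = 1 over the whole domain.
Using ∫₀^∞ xⁿ e^(−αx) dx = n!/αⁿ⁺¹, the integral (without the A² prefactor) comes out to a^3/4.
Hence A² = 1/[a^3/4].
With a = 3.847: A² = 0.070258 and A = 0.26506.

A ≈ 0.2651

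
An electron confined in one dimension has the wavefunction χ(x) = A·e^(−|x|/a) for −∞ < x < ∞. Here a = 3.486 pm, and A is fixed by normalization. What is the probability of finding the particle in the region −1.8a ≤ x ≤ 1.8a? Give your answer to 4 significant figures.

P ≈ 0.9727

P = ∫_{−1.8a}^{1.8a} |χ(x)|² dx.
Since A² = 1/(a), this is the region integral divided by the full normalization integral.
Both integrals are even about x = 0, so only the x ≥ 0 halves are needed (the factors of 2 cancel). In terms of u = x/a (A² and the length scale cancel between numerator and denominator), P = [∫_{0}^{1.8} e^(-2·u) du] / [∫_{0}^{∞} e^(-2·u) du].
An antiderivative of e^(-2·u) is -e^(-2·u)/2; evaluating from 0 to 1.8 gives 1/2 - e^(-18/5)/2, while the full integral is 1/2.
Taking the ratio, P = 0.97268.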